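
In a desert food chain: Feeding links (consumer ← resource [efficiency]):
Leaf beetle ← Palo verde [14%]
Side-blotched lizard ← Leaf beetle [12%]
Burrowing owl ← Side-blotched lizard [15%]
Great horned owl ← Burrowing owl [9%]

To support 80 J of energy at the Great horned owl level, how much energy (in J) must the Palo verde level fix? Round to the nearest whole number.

352734 J

Cumulative transfer efficiency: 0.14 × 0.12 × 0.15 × 0.09 = 0.0002268
Palo verde energy = 80 / 0.0002268 = 352734 J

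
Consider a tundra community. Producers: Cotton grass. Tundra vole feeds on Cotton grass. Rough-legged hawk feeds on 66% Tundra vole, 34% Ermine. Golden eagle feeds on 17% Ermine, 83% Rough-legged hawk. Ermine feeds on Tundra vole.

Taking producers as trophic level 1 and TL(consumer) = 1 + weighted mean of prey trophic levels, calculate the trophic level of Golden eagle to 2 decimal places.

4.28

Tundra vole: 1 + 1 = 2
Ermine: 1 + 2 = 3
Rough-legged hawk: 1 + (0.66×2 + 0.34×3) = 3.34
Golden eagle: 1 + (0.17×3 + 0.83×3.34) = 4.2822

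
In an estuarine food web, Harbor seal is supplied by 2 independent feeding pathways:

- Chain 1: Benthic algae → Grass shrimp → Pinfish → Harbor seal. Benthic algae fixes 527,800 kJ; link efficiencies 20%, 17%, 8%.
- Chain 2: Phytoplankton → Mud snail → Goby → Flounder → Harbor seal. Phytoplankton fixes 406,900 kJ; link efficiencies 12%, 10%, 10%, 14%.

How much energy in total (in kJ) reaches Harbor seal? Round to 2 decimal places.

1503.98 kJ

Chain 1: 527800 × 0.2 × 0.17 × 0.08 = 1435.616 kJ
Chain 2: 406900 × 0.12 × 0.1 × 0.1 × 0.14 = 68.3592 kJ
Total at Harbor seal: 1435.616 + 68.3592 = 1503.9752 kJ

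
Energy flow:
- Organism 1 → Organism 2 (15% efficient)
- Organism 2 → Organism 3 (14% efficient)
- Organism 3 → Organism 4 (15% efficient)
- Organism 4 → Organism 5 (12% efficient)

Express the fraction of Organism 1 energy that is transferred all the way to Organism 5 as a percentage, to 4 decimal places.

0.0378%

Product of link efficiencies: 0.15 × 0.14 × 0.15 × 0.12 = 0.000378
As a percentage: 0.000378 × 100 = 0.0378%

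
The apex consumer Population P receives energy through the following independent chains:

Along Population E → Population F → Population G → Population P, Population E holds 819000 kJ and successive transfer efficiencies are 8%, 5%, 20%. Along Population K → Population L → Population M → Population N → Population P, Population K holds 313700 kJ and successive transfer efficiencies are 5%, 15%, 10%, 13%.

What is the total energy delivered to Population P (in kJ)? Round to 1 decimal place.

Via Population E: 819000 × 0.08 × 0.05 × 0.2 = 655.2 kJ
Via Population K: 313700 × 0.05 × 0.15 × 0.1 × 0.13 = 30.58575 kJ
Total at Population P: 655.2 + 30.58575 = 685.78575 kJ

685.8 kJ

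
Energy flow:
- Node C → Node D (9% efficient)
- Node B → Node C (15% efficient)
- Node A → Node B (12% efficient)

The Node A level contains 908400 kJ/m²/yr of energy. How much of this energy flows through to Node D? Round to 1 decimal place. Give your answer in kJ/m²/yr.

1471.6 kJ/m²/yr

Node B: 908400 × 0.12 = 109008 kJ/m²/yr
Node C: 109008 × 0.15 = 16351.2 kJ/m²/yr
Node D: 16351.2 × 0.09 = 1471.608 kJ/m²/yr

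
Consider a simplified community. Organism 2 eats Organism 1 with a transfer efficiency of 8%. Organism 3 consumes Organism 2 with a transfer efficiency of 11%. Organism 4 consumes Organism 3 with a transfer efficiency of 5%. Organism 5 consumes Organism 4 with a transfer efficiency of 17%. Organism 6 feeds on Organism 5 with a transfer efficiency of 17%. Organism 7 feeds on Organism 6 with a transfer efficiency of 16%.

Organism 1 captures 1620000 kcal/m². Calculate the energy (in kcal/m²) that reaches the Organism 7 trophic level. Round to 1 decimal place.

3.3 kcal/m²

Organism 2: 1620000 × 0.08 = 129600 kcal/m²
Organism 3: 129600 × 0.11 = 14256 kcal/m²
Organism 4: 14256 × 0.05 = 712.8 kcal/m²
Organism 5: 712.8 × 0.17 = 121.176 kcal/m²
Organism 6: 121.176 × 0.17 = 20.59992 kcal/m²
Organism 7: 20.59992 × 0.16 = 3.2959872 kcal/m²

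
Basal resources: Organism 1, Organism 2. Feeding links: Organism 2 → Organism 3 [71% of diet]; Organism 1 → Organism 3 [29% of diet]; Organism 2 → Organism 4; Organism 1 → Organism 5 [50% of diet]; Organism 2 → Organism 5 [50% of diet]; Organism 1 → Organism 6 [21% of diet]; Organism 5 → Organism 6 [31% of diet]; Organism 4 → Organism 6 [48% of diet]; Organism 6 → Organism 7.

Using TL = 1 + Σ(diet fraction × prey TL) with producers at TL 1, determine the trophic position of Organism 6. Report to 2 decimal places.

Organism 3: 1 + (0.71×1 + 0.29×1) = 2
Organism 4: 1 + 1 = 2
Organism 5: 1 + (0.5×1 + 0.5×1) = 2
Organism 6: 1 + (0.21×1 + 0.31×2 + 0.48×2) = 2.79
Organism 7: 1 + 2.79 = 3.79

2.79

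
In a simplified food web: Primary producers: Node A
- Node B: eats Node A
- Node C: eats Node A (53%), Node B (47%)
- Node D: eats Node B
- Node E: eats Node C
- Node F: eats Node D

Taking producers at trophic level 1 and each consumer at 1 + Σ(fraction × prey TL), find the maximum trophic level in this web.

4

Node B: 1 + 1 = 2
Node C: 1 + (0.53×1 + 0.47×2) = 2.47
Node D: 1 + 2 = 3
Node E: 1 + 2.47 = 3.47
Node F: 1 + 3 = 4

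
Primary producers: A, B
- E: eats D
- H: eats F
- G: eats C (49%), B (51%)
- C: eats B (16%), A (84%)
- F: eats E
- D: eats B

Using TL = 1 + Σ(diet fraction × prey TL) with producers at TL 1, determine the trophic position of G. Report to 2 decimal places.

2.49

C: 1 + (0.16×1 + 0.84×1) = 2
D: 1 + 1 = 2
E: 1 + 2 = 3
F: 1 + 3 = 4
G: 1 + (0.49×2 + 0.51×1) = 2.49
H: 1 + 4 = 5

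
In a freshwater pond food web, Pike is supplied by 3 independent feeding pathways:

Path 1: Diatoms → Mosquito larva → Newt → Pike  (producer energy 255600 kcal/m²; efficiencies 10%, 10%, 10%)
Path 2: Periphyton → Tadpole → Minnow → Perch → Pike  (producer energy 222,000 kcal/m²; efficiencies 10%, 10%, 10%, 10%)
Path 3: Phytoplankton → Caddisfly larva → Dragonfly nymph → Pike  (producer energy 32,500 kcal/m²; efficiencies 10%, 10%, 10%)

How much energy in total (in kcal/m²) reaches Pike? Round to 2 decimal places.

310.30 kcal/m²

Path 1: 255600 × 0.1 × 0.1 × 0.1 = 255.6 kcal/m²
Path 2: 222000 × 0.1 × 0.1 × 0.1 × 0.1 = 22.2 kcal/m²
Path 3: 32500 × 0.1 × 0.1 × 0.1 = 32.5 kcal/m²
Total at Pike: 255.6 + 22.2 + 32.5 = 310.3 kcal/m²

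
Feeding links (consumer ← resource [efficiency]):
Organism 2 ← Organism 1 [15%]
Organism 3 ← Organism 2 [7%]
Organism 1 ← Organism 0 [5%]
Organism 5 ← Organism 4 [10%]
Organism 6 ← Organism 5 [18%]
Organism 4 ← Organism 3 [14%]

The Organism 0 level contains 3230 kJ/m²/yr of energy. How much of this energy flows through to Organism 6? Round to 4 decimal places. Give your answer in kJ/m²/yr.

0.0043 kJ/m²/yr

Organism 1: 3230 × 0.05 = 161.5 kJ/m²/yr
Organism 2: 161.5 × 0.15 = 24.225 kJ/m²/yr
Organism 3: 24.225 × 0.07 = 1.69575 kJ/m²/yr
Organism 4: 1.69575 × 0.14 = 0.237405 kJ/m²/yr
Organism 5: 0.237405 × 0.1 = 0.0237405 kJ/m²/yr
Organism 6: 0.0237405 × 0.18 = 0.00427329 kJ/m²/yr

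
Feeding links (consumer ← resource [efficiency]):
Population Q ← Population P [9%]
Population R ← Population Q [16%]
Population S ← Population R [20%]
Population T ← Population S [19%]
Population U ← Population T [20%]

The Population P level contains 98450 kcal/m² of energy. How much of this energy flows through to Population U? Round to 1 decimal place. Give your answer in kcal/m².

10.8 kcal/m²

Population Q: 98450 × 0.09 = 8860.5 kcal/m²
Population R: 8860.5 × 0.16 = 1417.68 kcal/m²
Population S: 1417.68 × 0.2 = 283.536 kcal/m²
Population T: 283.536 × 0.19 = 53.87184 kcal/m²
Population U: 53.87184 × 0.2 = 10.774368 kcal/m²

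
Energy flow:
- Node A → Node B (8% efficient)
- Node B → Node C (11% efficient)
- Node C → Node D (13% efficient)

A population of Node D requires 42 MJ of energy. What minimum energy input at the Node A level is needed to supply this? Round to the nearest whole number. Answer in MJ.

Cumulative transfer efficiency: 0.08 × 0.11 × 0.13 = 0.001144
Node A energy = 42 / 0.001144 = 36713 MJ

36713 MJ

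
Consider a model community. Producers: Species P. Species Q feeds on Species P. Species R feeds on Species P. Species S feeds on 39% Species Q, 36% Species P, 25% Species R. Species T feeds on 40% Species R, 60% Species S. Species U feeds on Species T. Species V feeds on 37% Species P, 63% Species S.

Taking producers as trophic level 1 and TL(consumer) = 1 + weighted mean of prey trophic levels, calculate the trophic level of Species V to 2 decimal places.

Species Q: 1 + 1 = 2
Species R: 1 + 1 = 2
Species S: 1 + (0.39×2 + 0.36×1 + 0.25×2) = 2.64
Species T: 1 + (0.4×2 + 0.6×2.64) = 3.384
Species U: 1 + 3.384 = 4.384
Species V: 1 + (0.37×1 + 0.63×2.64) = 3.0332

3.03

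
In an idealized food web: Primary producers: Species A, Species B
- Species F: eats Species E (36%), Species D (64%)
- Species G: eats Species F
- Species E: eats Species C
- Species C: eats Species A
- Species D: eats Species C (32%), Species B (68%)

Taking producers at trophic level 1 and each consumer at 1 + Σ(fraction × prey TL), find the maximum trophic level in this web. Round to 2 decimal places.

Species C: 1 + 1 = 2
Species D: 1 + (0.32×2 + 0.68×1) = 2.32
Species E: 1 + 2 = 3
Species F: 1 + (0.36×3 + 0.64×2.32) = 3.5648
Species G: 1 + 3.5648 = 4.5648

4.56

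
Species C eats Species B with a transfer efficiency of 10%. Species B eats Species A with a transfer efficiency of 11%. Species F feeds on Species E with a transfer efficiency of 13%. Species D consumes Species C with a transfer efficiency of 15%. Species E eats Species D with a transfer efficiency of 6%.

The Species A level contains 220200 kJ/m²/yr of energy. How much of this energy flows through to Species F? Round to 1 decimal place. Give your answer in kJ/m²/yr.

Species B: 220200 × 0.11 = 24222 kJ/m²/yr
Species C: 24222 × 0.1 = 2422.2 kJ/m²/yr
Species D: 2422.2 × 0.15 = 363.33 kJ/m²/yr
Species E: 363.33 × 0.06 = 21.7998 kJ/m²/yr
Species F: 21.7998 × 0.13 = 2.833974 kJ/m²/yr

2.8 kJ/m²/yr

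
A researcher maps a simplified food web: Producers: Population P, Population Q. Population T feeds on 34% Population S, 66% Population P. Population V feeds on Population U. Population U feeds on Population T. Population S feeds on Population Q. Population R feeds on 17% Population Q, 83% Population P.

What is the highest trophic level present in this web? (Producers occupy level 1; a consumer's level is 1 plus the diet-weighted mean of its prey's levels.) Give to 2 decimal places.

Population R: 1 + (0.17×1 + 0.83×1) = 2
Population S: 1 + 1 = 2
Population T: 1 + (0.34×2 + 0.66×1) = 2.34
Population U: 1 + 2.34 = 3.34
Population V: 1 + 3.34 = 4.34

4.34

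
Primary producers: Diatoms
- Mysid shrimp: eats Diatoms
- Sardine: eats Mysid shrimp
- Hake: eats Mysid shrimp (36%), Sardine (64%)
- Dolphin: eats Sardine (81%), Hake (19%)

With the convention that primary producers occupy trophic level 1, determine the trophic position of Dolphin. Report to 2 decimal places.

4.12

Mysid shrimp: 1 + 1 = 2
Sardine: 1 + 2 = 3
Hake: 1 + (0.36×2 + 0.64×3) = 3.64
Dolphin: 1 + (0.81×3 + 0.19×3.64) = 4.1216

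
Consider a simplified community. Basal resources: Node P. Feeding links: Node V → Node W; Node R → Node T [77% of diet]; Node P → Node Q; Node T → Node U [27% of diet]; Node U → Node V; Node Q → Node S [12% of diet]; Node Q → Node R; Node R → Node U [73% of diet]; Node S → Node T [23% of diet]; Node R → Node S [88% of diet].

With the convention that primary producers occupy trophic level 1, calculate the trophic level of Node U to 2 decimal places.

4.32

Node Q: 1 + 1 = 2
Node R: 1 + 2 = 3
Node S: 1 + (0.12×2 + 0.88×3) = 3.88
Node T: 1 + (0.23×3.88 + 0.77×3) = 4.2024
Node U: 1 + (0.73×3 + 0.27×4.2024) = 4.324648
Node V: 1 + 4.324648 = 5.324648
Node W: 1 + 5.324648 = 6.324648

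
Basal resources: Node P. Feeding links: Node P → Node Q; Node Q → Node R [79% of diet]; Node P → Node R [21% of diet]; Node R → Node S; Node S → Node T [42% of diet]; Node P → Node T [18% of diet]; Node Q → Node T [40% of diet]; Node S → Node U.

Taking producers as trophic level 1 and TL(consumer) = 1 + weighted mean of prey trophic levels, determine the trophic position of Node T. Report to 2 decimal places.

Node Q: 1 + 1 = 2
Node R: 1 + (0.79×2 + 0.21×1) = 2.79
Node S: 1 + 2.79 = 3.79
Node T: 1 + (0.42×3.79 + 0.18×1 + 0.4×2) = 3.5718
Node U: 1 + 3.79 = 4.79

3.57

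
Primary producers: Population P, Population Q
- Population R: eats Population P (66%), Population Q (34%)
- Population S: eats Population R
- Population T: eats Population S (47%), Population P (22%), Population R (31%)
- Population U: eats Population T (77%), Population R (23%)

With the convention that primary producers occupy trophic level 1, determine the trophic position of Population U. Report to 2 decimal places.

Population R: 1 + (0.66×1 + 0.34×1) = 2
Population S: 1 + 2 = 3
Population T: 1 + (0.47×3 + 0.22×1 + 0.31×2) = 3.25
Population U: 1 + (0.77×3.25 + 0.23×2) = 3.9625

3.96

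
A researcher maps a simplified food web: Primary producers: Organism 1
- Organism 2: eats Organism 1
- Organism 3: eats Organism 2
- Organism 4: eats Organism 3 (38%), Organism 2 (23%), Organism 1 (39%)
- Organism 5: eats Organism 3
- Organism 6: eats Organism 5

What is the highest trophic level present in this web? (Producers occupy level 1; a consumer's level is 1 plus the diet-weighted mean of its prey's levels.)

Organism 2: 1 + 1 = 2
Organism 3: 1 + 2 = 3
Organism 4: 1 + (0.38×3 + 0.23×2 + 0.39×1) = 2.99
Organism 5: 1 + 3 = 4
Organism 6: 1 + 4 = 5

5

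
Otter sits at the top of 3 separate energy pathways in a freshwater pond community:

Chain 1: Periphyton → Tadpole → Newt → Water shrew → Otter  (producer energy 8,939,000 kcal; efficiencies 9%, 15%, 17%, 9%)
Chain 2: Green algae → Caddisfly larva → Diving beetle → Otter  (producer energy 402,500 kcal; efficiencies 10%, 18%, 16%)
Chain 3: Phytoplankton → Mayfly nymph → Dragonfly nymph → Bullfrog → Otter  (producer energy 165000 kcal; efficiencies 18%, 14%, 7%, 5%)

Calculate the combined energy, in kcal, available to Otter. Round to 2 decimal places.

3020.10 kcal

Chain 1: 8939000 × 0.09 × 0.15 × 0.17 × 0.09 = 1846.35045 kcal
Chain 2: 402500 × 0.1 × 0.18 × 0.16 = 1159.2 kcal
Chain 3: 165000 × 0.18 × 0.14 × 0.07 × 0.05 = 14.553 kcal
Total at Otter: 1846.35045 + 1159.2 + 14.553 = 3020.10345 kcal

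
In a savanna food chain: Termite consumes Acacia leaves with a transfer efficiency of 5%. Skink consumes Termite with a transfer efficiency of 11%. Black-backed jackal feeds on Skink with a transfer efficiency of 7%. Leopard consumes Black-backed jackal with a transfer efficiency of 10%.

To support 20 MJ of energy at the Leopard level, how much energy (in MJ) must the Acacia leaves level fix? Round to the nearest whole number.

519481 MJ

Cumulative transfer efficiency: 0.05 × 0.11 × 0.07 × 0.1 = 0.0000385
Acacia leaves energy = 20 / 0.0000385 = 519481 MJ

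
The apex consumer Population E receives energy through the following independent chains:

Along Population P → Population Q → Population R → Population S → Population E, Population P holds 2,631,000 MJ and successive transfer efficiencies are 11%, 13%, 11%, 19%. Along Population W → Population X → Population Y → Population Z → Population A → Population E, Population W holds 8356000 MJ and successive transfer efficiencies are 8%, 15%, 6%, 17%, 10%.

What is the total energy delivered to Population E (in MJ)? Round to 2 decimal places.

888.60 MJ

Via Population P: 2631000 × 0.11 × 0.13 × 0.11 × 0.19 = 786.32697 MJ
Via Population W: 8356000 × 0.08 × 0.15 × 0.06 × 0.17 × 0.1 = 102.27744 MJ
Total at Population E: 786.32697 + 102.27744 = 888.60441 MJ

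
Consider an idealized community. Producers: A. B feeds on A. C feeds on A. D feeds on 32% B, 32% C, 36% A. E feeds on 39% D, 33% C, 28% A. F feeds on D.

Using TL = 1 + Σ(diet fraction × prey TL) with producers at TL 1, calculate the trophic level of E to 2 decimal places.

B: 1 + 1 = 2
C: 1 + 1 = 2
D: 1 + (0.32×2 + 0.32×2 + 0.36×1) = 2.64
E: 1 + (0.39×2.64 + 0.33×2 + 0.28×1) = 2.9696
F: 1 + 2.64 = 3.64

2.97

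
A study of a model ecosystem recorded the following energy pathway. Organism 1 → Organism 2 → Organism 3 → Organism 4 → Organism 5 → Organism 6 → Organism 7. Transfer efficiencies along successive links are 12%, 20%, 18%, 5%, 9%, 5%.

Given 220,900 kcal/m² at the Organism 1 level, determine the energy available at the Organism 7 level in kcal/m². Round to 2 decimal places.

Organism 2: 220900 × 0.12 = 26508 kcal/m²
Organism 3: 26508 × 0.2 = 5301.6 kcal/m²
Organism 4: 5301.6 × 0.18 = 954.288 kcal/m²
Organism 5: 954.288 × 0.05 = 47.7144 kcal/m²
Organism 6: 47.7144 × 0.09 = 4.294296 kcal/m²
Organism 7: 4.294296 × 0.05 = 0.2147148 kcal/m²

0.21 kcal/m²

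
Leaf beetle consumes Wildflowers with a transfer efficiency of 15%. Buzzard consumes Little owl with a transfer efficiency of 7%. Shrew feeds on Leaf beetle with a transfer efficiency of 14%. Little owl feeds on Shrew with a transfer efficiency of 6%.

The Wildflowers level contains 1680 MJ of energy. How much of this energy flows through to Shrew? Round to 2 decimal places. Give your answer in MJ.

35.28 MJ

Leaf beetle: 1680 × 0.15 = 252 MJ
Shrew: 252 × 0.14 = 35.28 MJ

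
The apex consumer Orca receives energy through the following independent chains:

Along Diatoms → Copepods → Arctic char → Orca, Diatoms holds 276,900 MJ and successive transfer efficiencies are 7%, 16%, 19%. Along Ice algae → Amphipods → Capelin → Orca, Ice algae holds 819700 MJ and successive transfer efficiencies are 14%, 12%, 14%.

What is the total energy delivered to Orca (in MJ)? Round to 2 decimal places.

2517.18 MJ

Via Diatoms: 276900 × 0.07 × 0.16 × 0.19 = 589.2432 MJ
Via Ice algae: 819700 × 0.14 × 0.12 × 0.14 = 1927.9344 MJ
Total at Orca: 589.2432 + 1927.9344 = 2517.1776 MJ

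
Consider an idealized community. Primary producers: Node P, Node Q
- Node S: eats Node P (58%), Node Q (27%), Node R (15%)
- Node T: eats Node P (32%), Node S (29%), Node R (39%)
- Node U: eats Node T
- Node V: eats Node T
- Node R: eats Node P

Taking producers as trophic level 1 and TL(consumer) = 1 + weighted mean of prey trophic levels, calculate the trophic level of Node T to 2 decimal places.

2.72

Node R: 1 + 1 = 2
Node S: 1 + (0.58×1 + 0.27×1 + 0.15×2) = 2.15
Node T: 1 + (0.32×1 + 0.29×2.15 + 0.39×2) = 2.7235
Node U: 1 + 2.7235 = 3.7235
Node V: 1 + 2.7235 = 3.7235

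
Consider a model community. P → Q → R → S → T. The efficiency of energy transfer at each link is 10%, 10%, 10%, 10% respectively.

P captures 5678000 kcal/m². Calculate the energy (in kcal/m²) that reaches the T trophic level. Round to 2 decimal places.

567.80 kcal/m²

Q: 5678000 × 0.1 = 567800 kcal/m²
R: 567800 × 0.1 = 56780 kcal/m²
S: 56780 × 0.1 = 5678 kcal/m²
T: 5678 × 0.1 = 567.8 kcal/m²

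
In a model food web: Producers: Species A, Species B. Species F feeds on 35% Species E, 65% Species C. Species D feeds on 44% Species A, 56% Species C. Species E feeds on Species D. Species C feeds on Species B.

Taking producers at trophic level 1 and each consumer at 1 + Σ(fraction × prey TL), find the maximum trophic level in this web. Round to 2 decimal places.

Species C: 1 + 1 = 2
Species D: 1 + (0.44×1 + 0.56×2) = 2.56
Species E: 1 + 2.56 = 3.56
Species F: 1 + (0.35×3.56 + 0.65×2) = 3.546

3.56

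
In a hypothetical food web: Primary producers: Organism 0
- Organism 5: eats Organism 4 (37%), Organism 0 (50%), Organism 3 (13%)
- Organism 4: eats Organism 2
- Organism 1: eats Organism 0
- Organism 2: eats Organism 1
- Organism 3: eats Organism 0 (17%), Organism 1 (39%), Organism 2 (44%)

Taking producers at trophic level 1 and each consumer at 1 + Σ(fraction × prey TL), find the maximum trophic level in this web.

Organism 1: 1 + 1 = 2
Organism 2: 1 + 2 = 3
Organism 3: 1 + (0.17×1 + 0.39×2 + 0.44×3) = 3.27
Organism 4: 1 + 3 = 4
Organism 5: 1 + (0.37×4 + 0.5×1 + 0.13×3.27) = 3.4051

4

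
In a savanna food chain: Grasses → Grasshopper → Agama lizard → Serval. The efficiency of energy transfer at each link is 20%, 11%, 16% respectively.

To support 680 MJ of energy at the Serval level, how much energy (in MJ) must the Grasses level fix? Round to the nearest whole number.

Cumulative transfer efficiency: 0.2 × 0.11 × 0.16 = 0.00352
Grasses energy = 680 / 0.00352 = 193182 MJ

193182 MJ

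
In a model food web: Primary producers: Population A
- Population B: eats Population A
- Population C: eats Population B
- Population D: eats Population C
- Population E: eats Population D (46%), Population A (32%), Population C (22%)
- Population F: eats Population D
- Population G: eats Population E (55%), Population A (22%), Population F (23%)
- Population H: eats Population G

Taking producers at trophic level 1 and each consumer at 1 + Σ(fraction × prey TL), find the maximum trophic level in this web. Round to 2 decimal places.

Population B: 1 + 1 = 2
Population C: 1 + 2 = 3
Population D: 1 + 3 = 4
Population E: 1 + (0.46×4 + 0.32×1 + 0.22×3) = 3.82
Population F: 1 + 4 = 5
Population G: 1 + (0.55×3.82 + 0.22×1 + 0.23×5) = 4.471
Population H: 1 + 4.471 = 5.471

5.47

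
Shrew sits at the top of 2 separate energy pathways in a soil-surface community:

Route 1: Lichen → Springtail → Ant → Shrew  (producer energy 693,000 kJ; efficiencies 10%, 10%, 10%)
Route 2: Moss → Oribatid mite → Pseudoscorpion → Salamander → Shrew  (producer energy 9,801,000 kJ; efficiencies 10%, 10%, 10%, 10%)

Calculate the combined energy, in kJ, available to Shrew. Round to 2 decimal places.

Route 1: 693000 × 0.1 × 0.1 × 0.1 = 693 kJ
Route 2: 9801000 × 0.1 × 0.1 × 0.1 × 0.1 = 980.1 kJ
Total at Shrew: 693 + 980.1 = 1673.1 kJ

1673.10 kJ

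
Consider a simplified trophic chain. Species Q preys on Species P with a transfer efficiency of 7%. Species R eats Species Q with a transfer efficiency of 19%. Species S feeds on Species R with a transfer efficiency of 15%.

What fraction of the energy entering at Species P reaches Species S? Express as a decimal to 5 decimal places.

Product of link efficiencies: 0.07 × 0.19 × 0.15 = 0.001995

0.00200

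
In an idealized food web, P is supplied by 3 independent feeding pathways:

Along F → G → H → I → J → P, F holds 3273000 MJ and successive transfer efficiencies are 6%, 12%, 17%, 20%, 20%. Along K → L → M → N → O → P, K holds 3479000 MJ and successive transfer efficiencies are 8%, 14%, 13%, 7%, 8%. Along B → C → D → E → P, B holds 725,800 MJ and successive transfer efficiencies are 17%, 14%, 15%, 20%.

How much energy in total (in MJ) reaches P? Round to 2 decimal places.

706.83 MJ

Via F: 3273000 × 0.06 × 0.12 × 0.17 × 0.2 × 0.2 = 160.24608 MJ
Via K: 3479000 × 0.08 × 0.14 × 0.13 × 0.07 × 0.08 = 28.3663744 MJ
Via B: 725800 × 0.17 × 0.14 × 0.15 × 0.2 = 518.2212 MJ
Total at P: 160.24608 + 28.3663744 + 518.2212 = 706.8336544 MJ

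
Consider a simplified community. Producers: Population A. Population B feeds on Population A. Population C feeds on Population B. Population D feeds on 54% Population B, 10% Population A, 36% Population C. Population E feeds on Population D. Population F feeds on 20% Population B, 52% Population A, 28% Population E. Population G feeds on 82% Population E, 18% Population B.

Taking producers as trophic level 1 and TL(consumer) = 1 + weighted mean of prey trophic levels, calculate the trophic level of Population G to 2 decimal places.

Population B: 1 + 1 = 2
Population C: 1 + 2 = 3
Population D: 1 + (0.54×2 + 0.1×1 + 0.36×3) = 3.26
Population E: 1 + 3.26 = 4.26
Population F: 1 + (0.2×2 + 0.52×1 + 0.28×4.26) = 3.1128
Population G: 1 + (0.82×4.26 + 0.18×2) = 4.8532

4.85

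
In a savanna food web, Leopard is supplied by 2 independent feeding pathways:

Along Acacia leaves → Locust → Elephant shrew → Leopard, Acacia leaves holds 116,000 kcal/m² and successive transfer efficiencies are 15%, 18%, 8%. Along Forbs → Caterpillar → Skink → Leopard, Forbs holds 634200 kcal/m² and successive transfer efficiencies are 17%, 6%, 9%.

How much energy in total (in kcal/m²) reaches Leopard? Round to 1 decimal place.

832.8 kcal/m²

Via Acacia leaves: 116000 × 0.15 × 0.18 × 0.08 = 250.56 kcal/m²
Via Forbs: 634200 × 0.17 × 0.06 × 0.09 = 582.1956 kcal/m²
Total at Leopard: 250.56 + 582.1956 = 832.7556 kcal/m²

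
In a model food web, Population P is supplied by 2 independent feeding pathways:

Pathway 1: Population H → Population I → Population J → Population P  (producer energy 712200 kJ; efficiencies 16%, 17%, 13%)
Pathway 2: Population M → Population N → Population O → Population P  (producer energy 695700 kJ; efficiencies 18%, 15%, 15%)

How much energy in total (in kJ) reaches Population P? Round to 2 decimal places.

5335.92 kJ

Pathway 1: 712200 × 0.16 × 0.17 × 0.13 = 2518.3392 kJ
Pathway 2: 695700 × 0.18 × 0.15 × 0.15 = 2817.585 kJ
Total at Population P: 2518.3392 + 2817.585 = 5335.9242 kJ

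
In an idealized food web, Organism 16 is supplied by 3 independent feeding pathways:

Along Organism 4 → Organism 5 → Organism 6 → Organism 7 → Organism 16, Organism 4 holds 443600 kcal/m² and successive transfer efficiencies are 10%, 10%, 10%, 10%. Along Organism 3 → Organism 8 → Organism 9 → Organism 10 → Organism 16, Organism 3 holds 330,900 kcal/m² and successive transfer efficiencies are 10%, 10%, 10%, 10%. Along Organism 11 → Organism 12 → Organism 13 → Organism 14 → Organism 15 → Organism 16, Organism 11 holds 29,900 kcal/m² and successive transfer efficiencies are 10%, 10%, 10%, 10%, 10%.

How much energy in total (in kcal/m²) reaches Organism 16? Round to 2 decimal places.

77.75 kcal/m²

Via Organism 4: 443600 × 0.1 × 0.1 × 0.1 × 0.1 = 44.36 kcal/m²
Via Organism 3: 330900 × 0.1 × 0.1 × 0.1 × 0.1 = 33.09 kcal/m²
Via Organism 11: 29900 × 0.1 × 0.1 × 0.1 × 0.1 × 0.1 = 0.299 kcal/m²
Total at Organism 16: 44.36 + 33.09 + 0.299 = 77.749 kcal/m²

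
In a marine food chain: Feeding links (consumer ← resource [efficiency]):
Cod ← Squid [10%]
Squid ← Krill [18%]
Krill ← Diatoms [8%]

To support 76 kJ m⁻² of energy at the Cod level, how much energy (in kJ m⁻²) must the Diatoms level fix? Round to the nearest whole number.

52778 kJ m⁻²

Cumulative transfer efficiency: 0.08 × 0.18 × 0.1 = 0.00144
Diatoms energy = 76 / 0.00144 = 52778 kJ m⁻²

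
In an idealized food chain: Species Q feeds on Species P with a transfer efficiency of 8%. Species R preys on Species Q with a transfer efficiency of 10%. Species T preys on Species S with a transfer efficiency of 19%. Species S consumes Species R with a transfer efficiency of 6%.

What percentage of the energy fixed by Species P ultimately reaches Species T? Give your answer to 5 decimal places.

Product of link efficiencies: 0.08 × 0.1 × 0.06 × 0.19 = 0.0000912
As a percentage: 0.0000912 × 100 = 0.00912%

0.00912%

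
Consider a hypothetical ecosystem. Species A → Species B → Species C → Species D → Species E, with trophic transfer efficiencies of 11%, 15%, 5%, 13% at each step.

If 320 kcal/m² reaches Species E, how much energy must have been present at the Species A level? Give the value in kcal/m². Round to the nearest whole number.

2983683 kcal/m²

Cumulative transfer efficiency: 0.11 × 0.15 × 0.05 × 0.13 = 0.00010725
Species A energy = 320 / 0.00010725 = 2983683 kcal/m²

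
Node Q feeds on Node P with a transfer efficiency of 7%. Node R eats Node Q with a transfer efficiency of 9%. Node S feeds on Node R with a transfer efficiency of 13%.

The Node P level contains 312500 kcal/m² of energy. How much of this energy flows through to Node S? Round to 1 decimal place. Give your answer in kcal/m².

255.9 kcal/m²

Node Q: 312500 × 0.07 = 21875 kcal/m²
Node R: 21875 × 0.09 = 1968.75 kcal/m²
Node S: 1968.75 × 0.13 = 255.9375 kcal/m²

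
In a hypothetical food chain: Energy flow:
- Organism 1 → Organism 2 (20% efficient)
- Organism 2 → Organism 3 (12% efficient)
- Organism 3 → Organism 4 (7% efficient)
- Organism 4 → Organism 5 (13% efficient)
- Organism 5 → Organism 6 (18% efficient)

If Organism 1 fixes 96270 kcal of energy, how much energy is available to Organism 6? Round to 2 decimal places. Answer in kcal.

Organism 2: 96270 × 0.2 = 19254 kcal
Organism 3: 19254 × 0.12 = 2310.48 kcal
Organism 4: 2310.48 × 0.07 = 161.7336 kcal
Organism 5: 161.7336 × 0.13 = 21.025368 kcal
Organism 6: 21.025368 × 0.18 = 3.78456624 kcal

3.78 kcal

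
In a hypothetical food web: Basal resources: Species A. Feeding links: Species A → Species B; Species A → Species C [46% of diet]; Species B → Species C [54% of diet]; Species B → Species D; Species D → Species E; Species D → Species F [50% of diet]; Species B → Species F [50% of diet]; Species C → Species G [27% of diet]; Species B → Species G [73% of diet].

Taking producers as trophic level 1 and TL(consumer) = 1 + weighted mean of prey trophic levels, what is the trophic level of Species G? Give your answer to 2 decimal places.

Species B: 1 + 1 = 2
Species C: 1 + (0.46×1 + 0.54×2) = 2.54
Species D: 1 + 2 = 3
Species E: 1 + 3 = 4
Species F: 1 + (0.5×3 + 0.5×2) = 3.5
Species G: 1 + (0.27×2.54 + 0.73×2) = 3.1458

3.15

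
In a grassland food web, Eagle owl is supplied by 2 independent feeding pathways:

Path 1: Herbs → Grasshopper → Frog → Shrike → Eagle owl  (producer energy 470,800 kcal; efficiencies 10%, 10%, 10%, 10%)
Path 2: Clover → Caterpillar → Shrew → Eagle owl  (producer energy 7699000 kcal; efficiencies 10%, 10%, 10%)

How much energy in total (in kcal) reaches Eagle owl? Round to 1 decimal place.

7746.1 kcal

Path 1: 470800 × 0.1 × 0.1 × 0.1 × 0.1 = 47.08 kcal
Path 2: 7699000 × 0.1 × 0.1 × 0.1 = 7699 kcal
Total at Eagle owl: 47.08 + 7699 = 7746.08 kcal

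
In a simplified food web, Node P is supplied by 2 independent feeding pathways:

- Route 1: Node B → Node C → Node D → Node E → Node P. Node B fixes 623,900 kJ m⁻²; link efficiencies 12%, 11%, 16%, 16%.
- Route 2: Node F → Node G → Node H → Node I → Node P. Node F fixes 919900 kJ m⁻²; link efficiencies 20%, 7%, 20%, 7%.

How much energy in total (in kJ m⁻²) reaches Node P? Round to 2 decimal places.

Route 1: 623900 × 0.12 × 0.11 × 0.16 × 0.16 = 210.828288 kJ m⁻²
Route 2: 919900 × 0.2 × 0.07 × 0.2 × 0.07 = 180.3004 kJ m⁻²
Total at Node P: 210.828288 + 180.3004 = 391.128688 kJ m⁻²

391.13 kJ m⁻²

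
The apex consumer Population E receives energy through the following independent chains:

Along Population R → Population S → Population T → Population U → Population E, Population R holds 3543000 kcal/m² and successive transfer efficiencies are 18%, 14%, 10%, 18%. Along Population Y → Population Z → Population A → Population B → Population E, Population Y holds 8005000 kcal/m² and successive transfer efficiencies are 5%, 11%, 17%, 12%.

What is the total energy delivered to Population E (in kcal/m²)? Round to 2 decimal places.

Via Population R: 3543000 × 0.18 × 0.14 × 0.1 × 0.18 = 1607.1048 kcal/m²
Via Population Y: 8005000 × 0.05 × 0.11 × 0.17 × 0.12 = 898.161 kcal/m²
Total at Population E: 1607.1048 + 898.161 = 2505.2658 kcal/m²

2505.27 kcal/m²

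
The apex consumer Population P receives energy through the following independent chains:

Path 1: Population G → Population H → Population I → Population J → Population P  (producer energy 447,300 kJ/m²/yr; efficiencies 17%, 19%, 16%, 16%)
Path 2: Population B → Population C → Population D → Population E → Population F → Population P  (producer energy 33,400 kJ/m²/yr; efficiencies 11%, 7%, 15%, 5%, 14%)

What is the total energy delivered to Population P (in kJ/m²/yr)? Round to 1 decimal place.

Path 1: 447300 × 0.17 × 0.19 × 0.16 × 0.16 = 369.863424 kJ/m²/yr
Path 2: 33400 × 0.11 × 0.07 × 0.15 × 0.05 × 0.14 = 0.270039 kJ/m²/yr
Total at Population P: 369.863424 + 0.270039 = 370.133463 kJ/m²/yr

370.1 kJ/m²/yr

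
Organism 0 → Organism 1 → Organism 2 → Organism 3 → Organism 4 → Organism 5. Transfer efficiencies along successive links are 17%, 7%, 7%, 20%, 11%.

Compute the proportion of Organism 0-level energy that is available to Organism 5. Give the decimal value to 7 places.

Product of link efficiencies: 0.17 × 0.07 × 0.07 × 0.2 × 0.11 = 0.000018326

0.0000183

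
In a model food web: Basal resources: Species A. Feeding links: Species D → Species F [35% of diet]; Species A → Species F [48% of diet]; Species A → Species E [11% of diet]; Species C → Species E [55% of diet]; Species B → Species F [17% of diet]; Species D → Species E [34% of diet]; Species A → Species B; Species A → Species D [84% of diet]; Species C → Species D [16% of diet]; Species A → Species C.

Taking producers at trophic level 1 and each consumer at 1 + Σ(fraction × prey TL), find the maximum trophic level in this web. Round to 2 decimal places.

2.94

Species B: 1 + 1 = 2
Species C: 1 + 1 = 2
Species D: 1 + (0.84×1 + 0.16×2) = 2.16
Species E: 1 + (0.55×2 + 0.11×1 + 0.34×2.16) = 2.9444
Species F: 1 + (0.35×2.16 + 0.48×1 + 0.17×2) = 2.576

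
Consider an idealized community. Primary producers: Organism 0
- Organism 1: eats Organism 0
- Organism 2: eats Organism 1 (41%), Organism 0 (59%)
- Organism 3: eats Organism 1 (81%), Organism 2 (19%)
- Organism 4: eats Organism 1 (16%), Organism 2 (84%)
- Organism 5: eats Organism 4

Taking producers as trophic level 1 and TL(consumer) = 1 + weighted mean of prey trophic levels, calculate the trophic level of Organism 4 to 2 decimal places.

Organism 1: 1 + 1 = 2
Organism 2: 1 + (0.41×2 + 0.59×1) = 2.41
Organism 3: 1 + (0.81×2 + 0.19×2.41) = 3.0779
Organism 4: 1 + (0.16×2 + 0.84×2.41) = 3.3444
Organism 5: 1 + 3.3444 = 4.3444

3.34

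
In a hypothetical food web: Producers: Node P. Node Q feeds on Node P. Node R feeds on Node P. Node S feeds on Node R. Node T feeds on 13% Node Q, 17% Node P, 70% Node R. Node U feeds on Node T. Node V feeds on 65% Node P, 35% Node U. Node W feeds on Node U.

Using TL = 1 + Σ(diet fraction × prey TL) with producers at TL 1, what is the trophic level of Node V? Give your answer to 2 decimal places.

Node Q: 1 + 1 = 2
Node R: 1 + 1 = 2
Node S: 1 + 2 = 3
Node T: 1 + (0.13×2 + 0.17×1 + 0.7×2) = 2.83
Node U: 1 + 2.83 = 3.83
Node V: 1 + (0.65×1 + 0.35×3.83) = 2.9905
Node W: 1 + 3.83 = 4.83

2.99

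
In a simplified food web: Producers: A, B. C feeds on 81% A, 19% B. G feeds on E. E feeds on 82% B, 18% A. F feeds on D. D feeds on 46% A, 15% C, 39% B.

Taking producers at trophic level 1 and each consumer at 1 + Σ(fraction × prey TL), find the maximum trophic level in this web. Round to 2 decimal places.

C: 1 + (0.81×1 + 0.19×1) = 2
D: 1 + (0.46×1 + 0.15×2 + 0.39×1) = 2.15
E: 1 + (0.82×1 + 0.18×1) = 2
F: 1 + 2.15 = 3.15
G: 1 + 2 = 3

3.15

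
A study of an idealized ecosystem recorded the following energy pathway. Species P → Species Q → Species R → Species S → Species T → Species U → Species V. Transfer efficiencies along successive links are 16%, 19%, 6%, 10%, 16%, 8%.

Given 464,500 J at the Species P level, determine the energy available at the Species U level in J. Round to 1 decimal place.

13.6 J

Species Q: 464500 × 0.16 = 74320 J
Species R: 74320 × 0.19 = 14120.8 J
Species S: 14120.8 × 0.06 = 847.248 J
Species T: 847.248 × 0.1 = 84.7248 J
Species U: 84.7248 × 0.16 = 13.555968 J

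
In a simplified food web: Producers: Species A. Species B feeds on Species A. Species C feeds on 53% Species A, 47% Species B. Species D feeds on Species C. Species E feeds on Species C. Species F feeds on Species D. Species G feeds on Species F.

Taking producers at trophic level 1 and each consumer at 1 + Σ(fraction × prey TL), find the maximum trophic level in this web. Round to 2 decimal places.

5.47

Species B: 1 + 1 = 2
Species C: 1 + (0.53×1 + 0.47×2) = 2.47
Species D: 1 + 2.47 = 3.47
Species E: 1 + 2.47 = 3.47
Species F: 1 + 3.47 = 4.47
Species G: 1 + 4.47 = 5.47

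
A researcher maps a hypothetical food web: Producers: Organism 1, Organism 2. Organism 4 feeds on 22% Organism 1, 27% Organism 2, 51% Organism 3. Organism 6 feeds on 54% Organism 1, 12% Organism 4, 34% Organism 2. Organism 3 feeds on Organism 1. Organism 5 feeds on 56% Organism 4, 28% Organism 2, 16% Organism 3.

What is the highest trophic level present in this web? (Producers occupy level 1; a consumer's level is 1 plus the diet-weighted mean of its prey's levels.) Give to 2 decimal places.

Organism 3: 1 + 1 = 2
Organism 4: 1 + (0.22×1 + 0.27×1 + 0.51×2) = 2.51
Organism 5: 1 + (0.56×2.51 + 0.28×1 + 0.16×2) = 3.0056
Organism 6: 1 + (0.54×1 + 0.12×2.51 + 0.34×1) = 2.1812

3.01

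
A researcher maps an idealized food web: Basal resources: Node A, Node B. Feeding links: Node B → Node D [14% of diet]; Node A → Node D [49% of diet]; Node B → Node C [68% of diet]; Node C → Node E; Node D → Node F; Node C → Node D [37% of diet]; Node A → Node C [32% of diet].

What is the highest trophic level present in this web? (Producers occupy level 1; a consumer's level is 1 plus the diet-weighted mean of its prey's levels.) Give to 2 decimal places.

Node C: 1 + (0.68×1 + 0.32×1) = 2
Node D: 1 + (0.49×1 + 0.14×1 + 0.37×2) = 2.37
Node E: 1 + 2 = 3
Node F: 1 + 2.37 = 3.37

3.37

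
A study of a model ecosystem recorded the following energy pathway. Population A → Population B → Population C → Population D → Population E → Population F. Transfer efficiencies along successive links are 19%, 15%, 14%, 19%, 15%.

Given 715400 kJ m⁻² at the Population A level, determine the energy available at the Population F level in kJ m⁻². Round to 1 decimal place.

Population B: 715400 × 0.19 = 135926 kJ m⁻²
Population C: 135926 × 0.15 = 20388.9 kJ m⁻²
Population D: 20388.9 × 0.14 = 2854.446 kJ m⁻²
Population E: 2854.446 × 0.19 = 542.34474 kJ m⁻²
Population F: 542.34474 × 0.15 = 81.351711 kJ m⁻²

81.4 kJ m⁻²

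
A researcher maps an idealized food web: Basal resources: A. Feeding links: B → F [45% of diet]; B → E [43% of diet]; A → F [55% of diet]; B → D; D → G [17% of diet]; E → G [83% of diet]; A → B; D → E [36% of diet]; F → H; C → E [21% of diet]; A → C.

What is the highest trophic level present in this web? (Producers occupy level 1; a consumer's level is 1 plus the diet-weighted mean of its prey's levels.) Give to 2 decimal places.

4.30

B: 1 + 1 = 2
C: 1 + 1 = 2
D: 1 + 2 = 3
E: 1 + (0.43×2 + 0.21×2 + 0.36×3) = 3.36
F: 1 + (0.45×2 + 0.55×1) = 2.45
G: 1 + (0.17×3 + 0.83×3.36) = 4.2988
H: 1 + 2.45 = 3.45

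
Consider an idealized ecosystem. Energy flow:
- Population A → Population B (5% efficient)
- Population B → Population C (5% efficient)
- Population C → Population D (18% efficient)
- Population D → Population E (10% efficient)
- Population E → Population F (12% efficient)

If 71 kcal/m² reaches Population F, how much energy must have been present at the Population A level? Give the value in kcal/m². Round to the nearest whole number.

Cumulative transfer efficiency: 0.05 × 0.05 × 0.18 × 0.1 × 0.12 = 0.0000054
Population A energy = 71 / 0.0000054 = 13148148 kcal/m²

13148148 kcal/m²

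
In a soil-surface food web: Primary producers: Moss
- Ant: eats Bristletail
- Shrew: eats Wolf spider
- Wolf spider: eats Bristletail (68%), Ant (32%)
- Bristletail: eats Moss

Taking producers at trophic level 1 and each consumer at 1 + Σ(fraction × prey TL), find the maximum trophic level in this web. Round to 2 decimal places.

Bristletail: 1 + 1 = 2
Ant: 1 + 2 = 3
Wolf spider: 1 + (0.68×2 + 0.32×3) = 3.32
Shrew: 1 + 3.32 = 4.32

4.32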